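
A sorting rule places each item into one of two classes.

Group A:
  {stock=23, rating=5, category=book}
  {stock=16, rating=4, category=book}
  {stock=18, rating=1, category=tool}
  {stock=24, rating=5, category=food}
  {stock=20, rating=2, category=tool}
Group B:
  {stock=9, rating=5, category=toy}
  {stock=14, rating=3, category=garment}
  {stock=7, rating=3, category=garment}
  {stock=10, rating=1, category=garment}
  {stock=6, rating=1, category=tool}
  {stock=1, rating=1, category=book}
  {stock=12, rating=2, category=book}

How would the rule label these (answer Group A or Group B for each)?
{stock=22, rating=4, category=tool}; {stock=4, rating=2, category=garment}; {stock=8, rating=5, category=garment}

Group A, Group B, Group B

The simplest hypothesis consistent with all the labels is: stock ≥ 16.
{stock=22, rating=4, category=tool} → stock = 22 → Group A.
{stock=4, rating=2, category=garment} → stock = 4 → Group B.
{stock=8, rating=5, category=garment} → stock = 8 → Group B.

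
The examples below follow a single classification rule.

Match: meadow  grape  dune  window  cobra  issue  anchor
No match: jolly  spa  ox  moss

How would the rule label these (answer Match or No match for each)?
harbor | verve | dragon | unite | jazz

Match, Match, Match, Match, No match

One predicate separates the groups cleanly: has ≥ 2 vowels.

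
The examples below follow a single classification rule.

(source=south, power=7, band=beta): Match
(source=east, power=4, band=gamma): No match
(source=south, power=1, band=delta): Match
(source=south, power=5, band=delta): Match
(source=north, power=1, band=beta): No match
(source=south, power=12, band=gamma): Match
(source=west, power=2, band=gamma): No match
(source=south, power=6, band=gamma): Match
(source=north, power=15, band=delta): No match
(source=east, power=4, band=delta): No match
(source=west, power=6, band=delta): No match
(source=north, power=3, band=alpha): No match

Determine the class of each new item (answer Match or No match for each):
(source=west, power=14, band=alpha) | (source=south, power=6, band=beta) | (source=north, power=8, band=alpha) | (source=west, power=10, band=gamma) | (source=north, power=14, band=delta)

The pattern is that an item is 'Match' exactly when: source is south.
No match: (source=west, power=14, band=alpha), since source is west.
Match: (source=south, power=6, band=beta), since source is south.
No match: (source=north, power=8, band=alpha), since source is north.
No match: (source=west, power=10, band=gamma), since source is west.
No match: (source=north, power=14, band=delta), since source is north.

No match, Match, No match, No match, No match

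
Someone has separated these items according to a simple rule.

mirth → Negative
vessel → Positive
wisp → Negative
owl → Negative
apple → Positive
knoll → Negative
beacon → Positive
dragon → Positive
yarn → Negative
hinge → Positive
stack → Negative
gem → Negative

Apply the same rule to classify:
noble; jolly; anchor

Positive, Negative, Positive

The simplest hypothesis consistent with all the labels is: has ≥ 2 vowels.
noble: Positive (2 vowels).
jolly: Negative (1 vowel).
anchor: Positive (2 vowels).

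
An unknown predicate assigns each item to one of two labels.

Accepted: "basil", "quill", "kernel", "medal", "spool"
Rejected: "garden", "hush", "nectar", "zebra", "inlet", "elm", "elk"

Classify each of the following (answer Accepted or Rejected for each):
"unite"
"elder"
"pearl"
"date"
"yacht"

Rejected, Rejected, Accepted, Rejected, Rejected

All 'Accepted' examples share one property — ends with 'l' — and every 'Rejected' example lacks it.
Rejected: "unite", since ends with 'e'. Rejected: "elder", since ends with 'r'. Accepted: "pearl", since ends with 'l'. Rejected: "date", since ends with 'e'. Rejected: "yacht", since ends with 't'.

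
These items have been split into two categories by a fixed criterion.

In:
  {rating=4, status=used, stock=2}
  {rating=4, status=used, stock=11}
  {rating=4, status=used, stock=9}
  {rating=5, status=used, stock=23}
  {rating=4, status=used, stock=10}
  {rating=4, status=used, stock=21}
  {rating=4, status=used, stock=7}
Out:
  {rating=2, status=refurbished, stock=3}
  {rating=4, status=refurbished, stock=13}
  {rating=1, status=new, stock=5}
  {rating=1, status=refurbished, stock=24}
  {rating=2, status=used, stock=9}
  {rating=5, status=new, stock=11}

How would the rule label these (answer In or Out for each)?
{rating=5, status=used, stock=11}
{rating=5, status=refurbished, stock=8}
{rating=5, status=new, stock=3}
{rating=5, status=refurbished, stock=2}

In, Out, Out, Out

Every 'In' example satisfies: status is used AND rating ≥ 4. None of the 'Out' examples do.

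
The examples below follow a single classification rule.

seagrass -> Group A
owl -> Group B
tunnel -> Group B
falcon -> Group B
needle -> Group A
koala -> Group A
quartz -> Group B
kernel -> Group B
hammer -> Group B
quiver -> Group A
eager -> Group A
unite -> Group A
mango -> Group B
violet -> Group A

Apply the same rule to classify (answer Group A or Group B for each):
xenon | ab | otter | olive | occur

Group B, Group B, Group B, Group A, Group B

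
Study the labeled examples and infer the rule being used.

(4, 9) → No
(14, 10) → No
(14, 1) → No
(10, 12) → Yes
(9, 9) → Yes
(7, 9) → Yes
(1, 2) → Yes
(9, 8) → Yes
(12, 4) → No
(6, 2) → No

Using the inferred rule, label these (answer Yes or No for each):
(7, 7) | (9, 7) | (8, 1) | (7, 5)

Yes, Yes, No, Yes

The distinguishing property — |first − second| ≤ 2 — holds for all the 'Yes' cases and none of the 'No' cases.
(7, 7): Yes (|7−7| = 0). (9, 7): Yes (|9−7| = 2). (8, 1): No (|8−1| = 7). (7, 5): Yes (|7−5| = 2).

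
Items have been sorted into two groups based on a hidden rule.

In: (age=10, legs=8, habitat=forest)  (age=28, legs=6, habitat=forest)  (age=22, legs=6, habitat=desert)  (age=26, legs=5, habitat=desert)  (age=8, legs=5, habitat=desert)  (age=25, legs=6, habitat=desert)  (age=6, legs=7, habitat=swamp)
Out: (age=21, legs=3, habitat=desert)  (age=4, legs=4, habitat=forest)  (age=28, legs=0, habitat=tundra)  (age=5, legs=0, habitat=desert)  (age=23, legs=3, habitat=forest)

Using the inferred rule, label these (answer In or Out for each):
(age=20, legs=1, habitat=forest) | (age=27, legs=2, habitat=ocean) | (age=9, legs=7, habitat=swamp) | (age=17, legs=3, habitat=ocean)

The rule appears to be: legs ≥ 5.
(age=20, legs=1, habitat=forest) — legs = 1, hence Out. (age=27, legs=2, habitat=ocean) — legs = 2, hence Out. (age=9, legs=7, habitat=swamp) — legs = 7, hence In. (age=17, legs=3, habitat=ocean) — legs = 3, hence Out.

Out, Out, In, Out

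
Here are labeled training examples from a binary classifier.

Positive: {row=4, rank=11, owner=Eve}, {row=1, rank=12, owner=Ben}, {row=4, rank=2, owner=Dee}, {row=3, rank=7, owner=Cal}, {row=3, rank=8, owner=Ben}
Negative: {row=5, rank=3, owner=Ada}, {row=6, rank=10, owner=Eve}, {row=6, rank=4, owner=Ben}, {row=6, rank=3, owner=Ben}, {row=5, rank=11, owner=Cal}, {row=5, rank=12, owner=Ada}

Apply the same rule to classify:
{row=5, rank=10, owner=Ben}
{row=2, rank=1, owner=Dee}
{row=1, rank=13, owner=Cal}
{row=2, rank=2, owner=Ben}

Negative, Positive, Positive, Positive

A rule that fits every label: row ≤ 4 — true of each 'Positive' example, false of each 'Negative' one.
{row=5, rank=10, owner=Ben}: row = 5 — does not pass, so Negative.
{row=2, rank=1, owner=Dee}: row = 2 — checks out, so Positive.
{row=1, rank=13, owner=Cal}: row = 1 — checks out, so Positive.
{row=2, rank=2, owner=Ben}: row = 2 — checks out, so Positive.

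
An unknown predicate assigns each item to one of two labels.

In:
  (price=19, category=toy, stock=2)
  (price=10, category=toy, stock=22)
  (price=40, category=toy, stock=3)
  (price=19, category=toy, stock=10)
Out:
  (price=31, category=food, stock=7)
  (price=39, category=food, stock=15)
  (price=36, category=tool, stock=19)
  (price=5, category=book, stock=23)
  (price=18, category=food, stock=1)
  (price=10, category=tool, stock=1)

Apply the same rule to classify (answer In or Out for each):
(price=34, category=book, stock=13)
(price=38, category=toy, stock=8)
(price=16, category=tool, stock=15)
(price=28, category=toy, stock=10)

Rule: category is toy. This holds for each 'In' example and fails for each 'Out' one.
Out: (price=34, category=book, stock=13), since category is book. In: (price=38, category=toy, stock=8), since category is toy. Out: (price=16, category=tool, stock=15), since category is tool. In: (price=28, category=toy, stock=10), since category is toy.

Out, In, Out, In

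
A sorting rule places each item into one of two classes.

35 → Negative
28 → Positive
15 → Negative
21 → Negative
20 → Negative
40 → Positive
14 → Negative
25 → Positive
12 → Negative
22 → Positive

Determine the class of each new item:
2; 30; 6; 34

Every 'Positive' example satisfies: ≡ 1 (mod 3). None of the 'Negative' examples do.

Negative, Negative, Negative, Positive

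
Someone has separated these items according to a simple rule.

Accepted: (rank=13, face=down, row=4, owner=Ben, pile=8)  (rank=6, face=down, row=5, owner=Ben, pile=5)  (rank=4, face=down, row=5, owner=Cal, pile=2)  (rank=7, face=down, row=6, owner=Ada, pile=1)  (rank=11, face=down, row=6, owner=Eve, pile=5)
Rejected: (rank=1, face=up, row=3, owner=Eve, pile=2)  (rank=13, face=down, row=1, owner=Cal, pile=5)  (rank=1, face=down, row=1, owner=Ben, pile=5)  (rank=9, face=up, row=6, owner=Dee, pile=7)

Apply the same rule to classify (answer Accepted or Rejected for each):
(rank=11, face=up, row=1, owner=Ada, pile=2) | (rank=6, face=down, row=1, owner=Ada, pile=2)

Rule: face is down AND row ≥ 3. This holds for each 'Accepted' example and fails for each 'Rejected' one.
(rank=11, face=up, row=1, owner=Ada, pile=2): face is up, row = 1, does not fit → Rejected.
(rank=6, face=down, row=1, owner=Ada, pile=2): face is down, row = 1, does not fit → Rejected.

Rejected, Rejected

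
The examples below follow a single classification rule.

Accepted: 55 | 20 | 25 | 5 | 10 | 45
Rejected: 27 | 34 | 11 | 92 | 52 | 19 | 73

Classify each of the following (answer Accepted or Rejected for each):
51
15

Rejected, Accepted

All 'Accepted' examples share one property — multiple of 5 — and every 'Rejected' example lacks it.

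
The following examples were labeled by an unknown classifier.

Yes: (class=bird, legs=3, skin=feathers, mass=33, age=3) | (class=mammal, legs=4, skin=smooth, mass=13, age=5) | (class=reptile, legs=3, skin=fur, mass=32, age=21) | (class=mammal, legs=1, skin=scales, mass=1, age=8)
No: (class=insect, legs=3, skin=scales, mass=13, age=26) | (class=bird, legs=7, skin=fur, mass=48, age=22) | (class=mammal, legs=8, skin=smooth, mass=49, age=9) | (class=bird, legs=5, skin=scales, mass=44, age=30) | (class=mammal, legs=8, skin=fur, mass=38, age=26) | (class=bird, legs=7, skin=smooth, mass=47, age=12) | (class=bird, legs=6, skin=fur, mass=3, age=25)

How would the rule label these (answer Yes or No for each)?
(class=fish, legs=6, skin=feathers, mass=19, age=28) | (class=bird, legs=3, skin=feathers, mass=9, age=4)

No, Yes

Every 'Yes' example satisfies: age ≤ 21 AND legs ≤ 4. None of the 'No' examples do.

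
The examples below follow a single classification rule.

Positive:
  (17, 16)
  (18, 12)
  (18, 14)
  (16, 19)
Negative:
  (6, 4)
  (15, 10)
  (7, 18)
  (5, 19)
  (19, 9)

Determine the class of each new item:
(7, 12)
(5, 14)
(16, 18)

Negative, Negative, Positive

'Positive' ⟺ sum ≥ 30.
(7, 12): 7+12 = 19 — doesn't qualify, so Negative.
(5, 14): 5+14 = 19 — doesn't qualify, so Negative.
(16, 18): 16+18 = 34 — has this property, so Positive.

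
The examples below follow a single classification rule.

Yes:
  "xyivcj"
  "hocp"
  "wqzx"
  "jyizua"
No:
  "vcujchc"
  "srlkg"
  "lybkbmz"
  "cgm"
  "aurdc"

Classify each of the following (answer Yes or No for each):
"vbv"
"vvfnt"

One predicate separates the groups cleanly: even length.
"vbv" → length 3 → No. "vvfnt" → length 5 → No.

No, No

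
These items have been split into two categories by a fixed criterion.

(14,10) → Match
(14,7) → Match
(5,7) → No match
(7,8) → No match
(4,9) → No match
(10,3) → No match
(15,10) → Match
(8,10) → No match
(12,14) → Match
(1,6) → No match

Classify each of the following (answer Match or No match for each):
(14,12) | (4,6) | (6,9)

All 'Match' examples share one property — sum ≥ 21 — and every 'No match' example lacks it.

Match, No match, No match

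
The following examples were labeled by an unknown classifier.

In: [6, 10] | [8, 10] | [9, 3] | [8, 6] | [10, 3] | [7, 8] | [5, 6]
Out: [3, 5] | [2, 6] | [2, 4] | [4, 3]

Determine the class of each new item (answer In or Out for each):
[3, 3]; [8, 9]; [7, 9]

Rule: sum ≥ 11. This holds for each 'In' example and fails for each 'Out' one.

Out, In, In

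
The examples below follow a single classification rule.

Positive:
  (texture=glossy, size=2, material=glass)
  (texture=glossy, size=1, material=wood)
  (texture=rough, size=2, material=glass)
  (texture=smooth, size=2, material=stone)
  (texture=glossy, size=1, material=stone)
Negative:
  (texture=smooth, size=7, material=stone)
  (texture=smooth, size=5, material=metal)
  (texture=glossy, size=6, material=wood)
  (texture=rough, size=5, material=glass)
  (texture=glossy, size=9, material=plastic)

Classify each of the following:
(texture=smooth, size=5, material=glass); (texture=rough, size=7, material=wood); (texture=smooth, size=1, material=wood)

The classifier is using: size ≤ 2.
(texture=smooth, size=5, material=glass): size = 5, fails the rule → Negative.
(texture=rough, size=7, material=wood): size = 7, fails the rule → Negative.
(texture=smooth, size=1, material=wood): size = 1, passes → Positive.

Negative, Negative, Positive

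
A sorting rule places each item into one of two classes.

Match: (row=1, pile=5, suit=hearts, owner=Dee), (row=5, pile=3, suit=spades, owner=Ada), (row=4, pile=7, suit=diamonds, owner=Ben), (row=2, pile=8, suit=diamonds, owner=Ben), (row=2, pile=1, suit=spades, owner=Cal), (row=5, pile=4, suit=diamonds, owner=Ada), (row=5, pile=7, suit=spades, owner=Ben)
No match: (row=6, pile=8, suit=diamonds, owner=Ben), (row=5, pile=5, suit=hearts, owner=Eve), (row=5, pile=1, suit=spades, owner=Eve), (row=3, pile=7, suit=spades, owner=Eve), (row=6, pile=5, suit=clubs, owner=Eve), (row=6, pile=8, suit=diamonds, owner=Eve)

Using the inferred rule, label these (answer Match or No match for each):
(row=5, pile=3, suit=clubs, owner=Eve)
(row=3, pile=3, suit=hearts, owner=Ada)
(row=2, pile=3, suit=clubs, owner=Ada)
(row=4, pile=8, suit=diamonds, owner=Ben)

Every 'Match' example satisfies: owner is not Eve AND row ≤ 5. None of the 'No match' examples do.
(row=5, pile=3, suit=clubs, owner=Eve): No match (owner is Eve, row = 5).
(row=3, pile=3, suit=hearts, owner=Ada): Match (owner is Ada, row = 3).
(row=2, pile=3, suit=clubs, owner=Ada): Match (owner is Ada, row = 2).
(row=4, pile=8, suit=diamonds, owner=Ben): Match (owner is Ben, row = 4).

No match, Match, Match, Match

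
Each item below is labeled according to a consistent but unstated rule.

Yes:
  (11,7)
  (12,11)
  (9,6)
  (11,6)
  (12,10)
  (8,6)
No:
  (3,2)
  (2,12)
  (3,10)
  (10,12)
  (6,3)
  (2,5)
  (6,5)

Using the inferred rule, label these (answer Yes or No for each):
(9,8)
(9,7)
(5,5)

The pattern is that an item is 'Yes' exactly when: first > second AND sum ≥ 13.
(9,8): Yes (9 > 8, 9+8 = 17). (9,7): Yes (9 > 7, 9+7 = 16). (5,5): No (5 = 5, 5+5 = 10).

Yes, Yes, No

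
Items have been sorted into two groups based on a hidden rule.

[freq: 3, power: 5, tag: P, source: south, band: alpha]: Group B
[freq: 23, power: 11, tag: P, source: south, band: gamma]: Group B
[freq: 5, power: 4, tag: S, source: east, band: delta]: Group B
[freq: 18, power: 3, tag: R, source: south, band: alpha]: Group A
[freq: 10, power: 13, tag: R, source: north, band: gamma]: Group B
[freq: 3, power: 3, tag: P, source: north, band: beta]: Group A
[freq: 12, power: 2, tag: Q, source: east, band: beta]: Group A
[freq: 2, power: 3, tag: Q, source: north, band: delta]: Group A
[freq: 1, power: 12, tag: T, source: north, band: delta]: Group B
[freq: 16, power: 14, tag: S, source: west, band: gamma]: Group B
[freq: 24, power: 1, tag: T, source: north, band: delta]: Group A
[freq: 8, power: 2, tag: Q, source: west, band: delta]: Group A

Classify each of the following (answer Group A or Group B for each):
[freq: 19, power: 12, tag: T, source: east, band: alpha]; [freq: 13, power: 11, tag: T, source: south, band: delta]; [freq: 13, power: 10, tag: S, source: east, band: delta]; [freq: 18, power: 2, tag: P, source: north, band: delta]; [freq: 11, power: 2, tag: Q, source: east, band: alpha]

Rule: power ≤ 3. This holds for each 'Group A' example and fails for each 'Group B' one.
[freq: 19, power: 12, tag: T, source: east, band: alpha] → power = 12 → Group B. [freq: 13, power: 11, tag: T, source: south, band: delta] → power = 11 → Group B. [freq: 13, power: 10, tag: S, source: east, band: delta] → power = 10 → Group B. [freq: 18, power: 2, tag: P, source: north, band: delta] → power = 2 → Group A. [freq: 11, power: 2, tag: Q, source: east, band: alpha] → power = 2 → Group A.

Group B, Group B, Group B, Group A, Group A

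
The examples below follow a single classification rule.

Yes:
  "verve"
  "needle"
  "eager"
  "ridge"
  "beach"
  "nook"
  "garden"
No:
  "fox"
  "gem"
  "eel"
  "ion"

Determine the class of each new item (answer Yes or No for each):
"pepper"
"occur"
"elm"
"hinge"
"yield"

Yes, Yes, No, Yes, Yes

'Yes' ⟺ length ≥ 4.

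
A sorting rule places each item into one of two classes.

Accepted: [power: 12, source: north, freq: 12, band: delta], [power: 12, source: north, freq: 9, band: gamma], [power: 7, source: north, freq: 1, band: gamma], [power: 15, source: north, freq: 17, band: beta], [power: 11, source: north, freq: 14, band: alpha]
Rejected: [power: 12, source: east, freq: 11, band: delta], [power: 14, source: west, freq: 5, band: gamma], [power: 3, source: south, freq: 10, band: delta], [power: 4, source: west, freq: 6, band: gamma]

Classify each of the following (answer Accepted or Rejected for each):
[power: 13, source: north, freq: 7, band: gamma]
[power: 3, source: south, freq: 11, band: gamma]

A rule that fits every label: source is north — true of each 'Accepted' example, false of each 'Rejected' one.
Accepted: [power: 13, source: north, freq: 7, band: gamma], since source is north. Rejected: [power: 3, source: south, freq: 11, band: gamma], since source is south.

Accepted, Rejected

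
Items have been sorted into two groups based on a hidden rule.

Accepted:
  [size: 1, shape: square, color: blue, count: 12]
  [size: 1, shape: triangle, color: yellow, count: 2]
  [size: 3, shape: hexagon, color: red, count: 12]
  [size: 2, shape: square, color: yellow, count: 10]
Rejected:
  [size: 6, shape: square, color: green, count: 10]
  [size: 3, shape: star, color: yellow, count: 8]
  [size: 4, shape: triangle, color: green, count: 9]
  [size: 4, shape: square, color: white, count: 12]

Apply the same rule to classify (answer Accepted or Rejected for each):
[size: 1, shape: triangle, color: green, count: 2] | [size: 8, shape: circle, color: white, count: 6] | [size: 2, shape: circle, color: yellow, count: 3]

Accepted, Rejected, Accepted

The common property of the 'Accepted' items is: color is red OR size ≤ 2. No 'Rejected' item has it.
[size: 1, shape: triangle, color: green, count: 2] — color is green, size = 1, hence Accepted. [size: 8, shape: circle, color: white, count: 6] — color is white, size = 8, hence Rejected. [size: 2, shape: circle, color: yellow, count: 3] — color is yellow, size = 2, hence Accepted.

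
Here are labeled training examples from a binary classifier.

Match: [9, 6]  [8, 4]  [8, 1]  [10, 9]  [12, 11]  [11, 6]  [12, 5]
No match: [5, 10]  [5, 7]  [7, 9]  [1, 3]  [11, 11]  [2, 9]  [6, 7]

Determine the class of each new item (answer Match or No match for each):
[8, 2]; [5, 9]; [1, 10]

Match, No match, No match

A rule that fits every label: first > second — true of each 'Match' example, false of each 'No match' one.
[8, 2]: 8 > 2 — matches, so Match.
[5, 9]: 5 < 9 — lacks this property, so No match.
[1, 10]: 1 < 10 — lacks this property, so No match.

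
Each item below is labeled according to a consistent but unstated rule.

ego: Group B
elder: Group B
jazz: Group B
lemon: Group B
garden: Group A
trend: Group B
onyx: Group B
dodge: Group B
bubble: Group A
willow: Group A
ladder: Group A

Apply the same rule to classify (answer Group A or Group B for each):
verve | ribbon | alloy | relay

Group B, Group A, Group B, Group B

The pattern is that an item is 'Group A' exactly when: length 6.
verve: Group B (length 5).
ribbon: Group A (length 6).
alloy: Group B (length 5).
relay: Group B (length 5).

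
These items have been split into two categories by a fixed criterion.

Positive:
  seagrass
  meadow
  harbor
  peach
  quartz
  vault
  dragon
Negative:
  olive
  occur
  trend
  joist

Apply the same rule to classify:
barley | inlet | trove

Positive, Negative, Negative

Rule: contains 'a'. This holds for each 'Positive' example and fails for each 'Negative' one.
barley — has 'a', hence Positive. inlet — no 'a', hence Negative. trove — no 'a', hence Negative.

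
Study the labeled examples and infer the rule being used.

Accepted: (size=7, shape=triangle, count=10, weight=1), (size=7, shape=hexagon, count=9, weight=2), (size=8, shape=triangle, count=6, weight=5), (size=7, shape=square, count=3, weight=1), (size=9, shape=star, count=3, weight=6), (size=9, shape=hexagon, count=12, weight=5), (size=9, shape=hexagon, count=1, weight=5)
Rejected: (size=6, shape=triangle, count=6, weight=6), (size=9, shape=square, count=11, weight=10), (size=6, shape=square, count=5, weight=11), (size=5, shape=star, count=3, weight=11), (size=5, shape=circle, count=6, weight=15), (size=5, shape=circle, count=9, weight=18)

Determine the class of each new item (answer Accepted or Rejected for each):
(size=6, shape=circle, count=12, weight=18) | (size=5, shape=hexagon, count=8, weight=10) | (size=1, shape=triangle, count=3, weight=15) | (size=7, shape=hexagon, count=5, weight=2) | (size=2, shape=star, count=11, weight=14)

All 'Accepted' examples share one property — size ≥ 7 AND weight ≤ 6 — and every 'Rejected' example lacks it.

Rejected, Rejected, Rejected, Accepted, Rejected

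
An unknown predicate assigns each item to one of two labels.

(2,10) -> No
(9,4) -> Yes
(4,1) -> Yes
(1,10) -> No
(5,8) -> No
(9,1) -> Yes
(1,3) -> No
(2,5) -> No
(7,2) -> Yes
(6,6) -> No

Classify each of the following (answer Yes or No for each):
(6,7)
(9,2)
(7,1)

No, Yes, Yes

Looking at the examples, the only property every 'Yes' case has and every 'No' case lacks is: first > second.
(6,7): No (6 < 7).
(9,2): Yes (9 > 2).
(7,1): Yes (7 > 1).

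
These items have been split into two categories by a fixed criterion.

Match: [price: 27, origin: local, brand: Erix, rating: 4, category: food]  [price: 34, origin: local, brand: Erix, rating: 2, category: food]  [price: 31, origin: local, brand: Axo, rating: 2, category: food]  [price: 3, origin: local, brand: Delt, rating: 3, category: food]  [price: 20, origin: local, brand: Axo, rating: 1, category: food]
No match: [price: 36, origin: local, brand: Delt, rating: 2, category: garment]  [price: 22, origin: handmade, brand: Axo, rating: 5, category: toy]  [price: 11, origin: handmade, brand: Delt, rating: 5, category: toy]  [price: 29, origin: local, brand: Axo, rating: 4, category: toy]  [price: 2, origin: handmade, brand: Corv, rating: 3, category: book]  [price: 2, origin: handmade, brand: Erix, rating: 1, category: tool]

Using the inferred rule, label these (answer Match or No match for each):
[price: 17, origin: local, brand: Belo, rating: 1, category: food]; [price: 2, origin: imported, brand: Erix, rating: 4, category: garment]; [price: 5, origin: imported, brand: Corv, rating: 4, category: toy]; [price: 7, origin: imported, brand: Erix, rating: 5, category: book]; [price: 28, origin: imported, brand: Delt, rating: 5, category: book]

A rule that fits every label: category is food — true of each 'Match' example, false of each 'No match' one.
[price: 17, origin: local, brand: Belo, rating: 1, category: food]: category is food, checks out → Match. [price: 2, origin: imported, brand: Erix, rating: 4, category: garment]: category is garment, fails the rule → No match. [price: 5, origin: imported, brand: Corv, rating: 4, category: toy]: category is toy, fails the rule → No match. [price: 7, origin: imported, brand: Erix, rating: 5, category: book]: category is book, fails the rule → No match. [price: 28, origin: imported, brand: Delt, rating: 5, category: book]: category is book, fails the rule → No match.

Match, No match, No match, No match, No match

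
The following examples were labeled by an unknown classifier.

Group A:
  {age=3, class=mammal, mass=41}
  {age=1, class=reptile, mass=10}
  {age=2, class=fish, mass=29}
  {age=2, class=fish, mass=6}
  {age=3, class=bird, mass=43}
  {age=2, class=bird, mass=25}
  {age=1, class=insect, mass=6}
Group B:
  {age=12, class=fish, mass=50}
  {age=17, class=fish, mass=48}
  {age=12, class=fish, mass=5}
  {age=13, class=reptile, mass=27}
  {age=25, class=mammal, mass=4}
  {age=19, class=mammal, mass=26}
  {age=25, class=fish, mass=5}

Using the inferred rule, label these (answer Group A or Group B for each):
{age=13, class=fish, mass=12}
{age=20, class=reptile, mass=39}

Group B, Group B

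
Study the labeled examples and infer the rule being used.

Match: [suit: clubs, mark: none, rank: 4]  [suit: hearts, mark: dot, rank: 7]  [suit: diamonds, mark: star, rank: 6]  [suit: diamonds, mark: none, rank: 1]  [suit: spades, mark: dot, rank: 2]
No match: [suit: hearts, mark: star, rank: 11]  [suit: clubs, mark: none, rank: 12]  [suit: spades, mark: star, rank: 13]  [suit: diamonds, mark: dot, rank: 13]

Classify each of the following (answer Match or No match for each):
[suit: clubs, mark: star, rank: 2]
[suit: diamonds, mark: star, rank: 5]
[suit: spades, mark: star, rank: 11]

Match, Match, No match

A rule that fits every label: rank ≤ 7 — true of each 'Match' example, false of each 'No match' one.
[suit: clubs, mark: star, rank: 2]: rank = 2, has this property → Match.
[suit: diamonds, mark: star, rank: 5]: rank = 5, has this property → Match.
[suit: spades, mark: star, rank: 11]: rank = 11, lacks this property → No match.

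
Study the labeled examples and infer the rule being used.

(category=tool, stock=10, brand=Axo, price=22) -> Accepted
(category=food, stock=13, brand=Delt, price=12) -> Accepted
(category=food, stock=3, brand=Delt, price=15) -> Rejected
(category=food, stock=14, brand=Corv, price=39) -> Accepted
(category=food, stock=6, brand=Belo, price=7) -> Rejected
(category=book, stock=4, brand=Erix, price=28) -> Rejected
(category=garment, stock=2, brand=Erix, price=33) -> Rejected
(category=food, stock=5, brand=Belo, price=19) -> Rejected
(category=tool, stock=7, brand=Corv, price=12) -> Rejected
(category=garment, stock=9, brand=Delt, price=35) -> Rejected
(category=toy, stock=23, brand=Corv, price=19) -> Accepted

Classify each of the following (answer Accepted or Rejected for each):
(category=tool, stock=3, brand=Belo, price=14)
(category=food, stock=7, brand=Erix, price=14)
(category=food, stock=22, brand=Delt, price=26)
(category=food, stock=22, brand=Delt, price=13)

The rule appears to be: stock ≥ 10.
(category=tool, stock=3, brand=Belo, price=14): Rejected (stock = 3). (category=food, stock=7, brand=Erix, price=14): Rejected (stock = 7). (category=food, stock=22, brand=Delt, price=26): Accepted (stock = 22). (category=food, stock=22, brand=Delt, price=13): Accepted (stock = 22).

Rejected, Rejected, Accepted, Accepted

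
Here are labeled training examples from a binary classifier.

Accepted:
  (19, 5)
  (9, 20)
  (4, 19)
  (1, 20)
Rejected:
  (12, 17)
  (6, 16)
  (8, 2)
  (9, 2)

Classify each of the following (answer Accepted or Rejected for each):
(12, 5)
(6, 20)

Rejected, Accepted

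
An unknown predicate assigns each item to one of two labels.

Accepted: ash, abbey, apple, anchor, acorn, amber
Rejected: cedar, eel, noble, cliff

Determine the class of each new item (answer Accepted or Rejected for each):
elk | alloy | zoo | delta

Checking candidate rules against both groups, what survives is: starts with 'a'.
elk: starts with 'e' — fails the rule, so Rejected. alloy: starts with 'a' — has this property, so Accepted. zoo: starts with 'z' — fails the rule, so Rejected. delta: starts with 'd' — fails the rule, so Rejected.

Rejected, Accepted, Rejected, Rejected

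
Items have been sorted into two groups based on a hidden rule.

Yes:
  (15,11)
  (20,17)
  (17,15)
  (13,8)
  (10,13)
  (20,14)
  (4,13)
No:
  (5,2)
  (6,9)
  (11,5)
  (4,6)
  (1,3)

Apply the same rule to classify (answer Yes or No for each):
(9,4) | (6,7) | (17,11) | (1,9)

No, No, Yes, No

The common property of the 'Yes' items is: sum ≥ 17. No 'No' item has it.
No: (9,4), since 9+4 = 13. No: (6,7), since 6+7 = 13. Yes: (17,11), since 17+11 = 28. No: (1,9), since 1+9 = 10.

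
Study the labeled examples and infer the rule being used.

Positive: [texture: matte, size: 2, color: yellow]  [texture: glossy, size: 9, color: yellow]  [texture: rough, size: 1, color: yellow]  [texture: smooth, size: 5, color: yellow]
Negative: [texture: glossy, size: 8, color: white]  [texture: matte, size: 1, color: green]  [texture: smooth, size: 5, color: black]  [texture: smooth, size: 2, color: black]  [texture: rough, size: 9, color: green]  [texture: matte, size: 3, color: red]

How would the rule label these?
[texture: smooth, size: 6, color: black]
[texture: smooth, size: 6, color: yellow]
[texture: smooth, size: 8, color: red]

Negative, Positive, Negative

The common property of the 'Positive' items is: color is yellow. No 'Negative' item has it.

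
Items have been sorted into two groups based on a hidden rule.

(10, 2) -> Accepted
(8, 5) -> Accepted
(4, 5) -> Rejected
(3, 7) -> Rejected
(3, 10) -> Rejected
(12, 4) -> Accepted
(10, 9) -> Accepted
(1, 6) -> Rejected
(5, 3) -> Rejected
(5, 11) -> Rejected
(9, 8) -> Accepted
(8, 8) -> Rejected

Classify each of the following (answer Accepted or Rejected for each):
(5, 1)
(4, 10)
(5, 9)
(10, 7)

Rejected, Rejected, Rejected, Accepted

The pattern is that an item is 'Accepted' exactly when: first > second AND sum ≥ 9.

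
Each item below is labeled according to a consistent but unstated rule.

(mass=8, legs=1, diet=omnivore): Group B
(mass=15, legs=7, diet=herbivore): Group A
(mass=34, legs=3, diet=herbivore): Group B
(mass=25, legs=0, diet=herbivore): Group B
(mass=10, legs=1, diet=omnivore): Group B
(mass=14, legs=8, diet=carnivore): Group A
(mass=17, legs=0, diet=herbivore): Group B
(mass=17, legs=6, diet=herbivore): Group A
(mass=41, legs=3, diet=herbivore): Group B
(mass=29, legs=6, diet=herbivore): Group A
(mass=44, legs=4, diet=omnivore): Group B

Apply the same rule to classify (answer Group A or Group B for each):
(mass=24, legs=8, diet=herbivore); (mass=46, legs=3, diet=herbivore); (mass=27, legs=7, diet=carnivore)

One predicate separates the groups cleanly: legs ≥ 6.
(mass=24, legs=8, diet=herbivore) → legs = 8 → Group A. (mass=46, legs=3, diet=herbivore) → legs = 3 → Group B. (mass=27, legs=7, diet=carnivore) → legs = 7 → Group A.

Group A, Group B, Group A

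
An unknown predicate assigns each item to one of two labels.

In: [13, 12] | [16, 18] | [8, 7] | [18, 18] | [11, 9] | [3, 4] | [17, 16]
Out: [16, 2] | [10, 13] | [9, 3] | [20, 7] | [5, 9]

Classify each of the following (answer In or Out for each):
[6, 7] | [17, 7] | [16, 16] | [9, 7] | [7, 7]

The pattern is that an item is 'In' exactly when: |first − second| ≤ 2.
[6, 7]: In (|6−7| = 1). [17, 7]: Out (|17−7| = 10). [16, 16]: In (|16−16| = 0). [9, 7]: In (|9−7| = 2). [7, 7]: In (|7−7| = 0).

In, Out, In, In, In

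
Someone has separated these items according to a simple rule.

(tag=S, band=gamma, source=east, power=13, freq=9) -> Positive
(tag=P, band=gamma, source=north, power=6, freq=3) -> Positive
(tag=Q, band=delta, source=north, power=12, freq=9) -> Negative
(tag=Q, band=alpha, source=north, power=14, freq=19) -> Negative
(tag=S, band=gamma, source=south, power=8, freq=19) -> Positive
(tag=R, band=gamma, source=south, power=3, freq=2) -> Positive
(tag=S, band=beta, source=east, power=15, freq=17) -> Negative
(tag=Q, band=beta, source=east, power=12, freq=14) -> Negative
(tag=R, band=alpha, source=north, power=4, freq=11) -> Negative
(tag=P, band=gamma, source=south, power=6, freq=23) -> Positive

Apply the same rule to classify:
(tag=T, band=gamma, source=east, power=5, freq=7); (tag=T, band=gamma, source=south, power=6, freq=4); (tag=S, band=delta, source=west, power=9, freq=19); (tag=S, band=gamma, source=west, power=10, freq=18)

The distinguishing property — band is gamma — holds for all the 'Positive' cases and none of the 'Negative' cases.
(tag=T, band=gamma, source=east, power=5, freq=7): band is gamma — satisfies this, so Positive. (tag=T, band=gamma, source=south, power=6, freq=4): band is gamma — satisfies this, so Positive. (tag=S, band=delta, source=west, power=9, freq=19): band is delta — lacks this property, so Negative. (tag=S, band=gamma, source=west, power=10, freq=18): band is gamma — satisfies this, so Positive.

Positive, Positive, Negative, Positive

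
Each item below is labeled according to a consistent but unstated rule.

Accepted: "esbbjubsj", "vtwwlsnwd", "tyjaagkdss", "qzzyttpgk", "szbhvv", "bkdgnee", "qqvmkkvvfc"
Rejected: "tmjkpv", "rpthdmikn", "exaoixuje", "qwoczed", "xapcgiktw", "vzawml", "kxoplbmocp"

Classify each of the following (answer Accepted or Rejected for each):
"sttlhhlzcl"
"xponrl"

The simplest hypothesis consistent with all the labels is: has a double letter.

Accepted, Rejected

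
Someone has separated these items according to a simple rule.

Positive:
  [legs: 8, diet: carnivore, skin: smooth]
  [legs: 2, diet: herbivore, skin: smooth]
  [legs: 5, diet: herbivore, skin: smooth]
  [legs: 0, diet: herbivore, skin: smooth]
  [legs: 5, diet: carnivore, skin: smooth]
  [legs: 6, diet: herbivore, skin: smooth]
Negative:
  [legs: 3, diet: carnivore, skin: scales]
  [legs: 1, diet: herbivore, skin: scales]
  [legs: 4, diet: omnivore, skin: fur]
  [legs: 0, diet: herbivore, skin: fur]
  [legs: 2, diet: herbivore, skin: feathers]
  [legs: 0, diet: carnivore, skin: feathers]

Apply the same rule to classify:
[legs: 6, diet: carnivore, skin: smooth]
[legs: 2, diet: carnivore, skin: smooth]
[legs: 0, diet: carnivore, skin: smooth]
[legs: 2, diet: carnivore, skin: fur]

The pattern is that an item is 'Positive' exactly when: skin is smooth.
[legs: 6, diet: carnivore, skin: smooth]: skin is smooth — matches, so Positive.
[legs: 2, diet: carnivore, skin: smooth]: skin is smooth — matches, so Positive.
[legs: 0, diet: carnivore, skin: smooth]: skin is smooth — matches, so Positive.
[legs: 2, diet: carnivore, skin: fur]: skin is fur — lacks this property, so Negative.

Positive, Positive, Positive, Negative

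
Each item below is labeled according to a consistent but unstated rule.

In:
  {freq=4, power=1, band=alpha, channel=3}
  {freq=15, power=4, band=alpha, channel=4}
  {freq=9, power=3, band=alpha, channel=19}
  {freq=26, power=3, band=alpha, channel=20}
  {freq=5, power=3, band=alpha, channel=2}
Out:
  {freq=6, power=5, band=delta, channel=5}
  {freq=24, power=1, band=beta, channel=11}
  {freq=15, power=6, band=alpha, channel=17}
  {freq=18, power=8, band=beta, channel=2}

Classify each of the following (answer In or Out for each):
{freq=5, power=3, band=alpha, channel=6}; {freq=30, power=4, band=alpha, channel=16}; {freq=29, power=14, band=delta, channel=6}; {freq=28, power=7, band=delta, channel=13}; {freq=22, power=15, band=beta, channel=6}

The common property of the 'In' items is: band is alpha AND power ≤ 4. No 'Out' item has it.

In, In, Out, Out, Out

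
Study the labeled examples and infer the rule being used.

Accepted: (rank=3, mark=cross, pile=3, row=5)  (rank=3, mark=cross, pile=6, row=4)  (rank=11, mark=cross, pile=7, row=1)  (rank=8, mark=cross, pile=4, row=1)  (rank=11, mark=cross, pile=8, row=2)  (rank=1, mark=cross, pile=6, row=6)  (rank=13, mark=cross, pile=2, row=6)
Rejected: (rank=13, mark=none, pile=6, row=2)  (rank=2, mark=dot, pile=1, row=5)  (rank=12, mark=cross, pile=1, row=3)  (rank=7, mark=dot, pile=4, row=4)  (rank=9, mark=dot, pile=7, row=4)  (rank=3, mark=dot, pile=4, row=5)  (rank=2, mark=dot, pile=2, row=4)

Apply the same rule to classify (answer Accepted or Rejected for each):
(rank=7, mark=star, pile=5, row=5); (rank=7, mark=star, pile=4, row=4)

The common property of the 'Accepted' items is: mark is cross AND pile ≥ 2. No 'Rejected' item has it.

Rejected, Rejected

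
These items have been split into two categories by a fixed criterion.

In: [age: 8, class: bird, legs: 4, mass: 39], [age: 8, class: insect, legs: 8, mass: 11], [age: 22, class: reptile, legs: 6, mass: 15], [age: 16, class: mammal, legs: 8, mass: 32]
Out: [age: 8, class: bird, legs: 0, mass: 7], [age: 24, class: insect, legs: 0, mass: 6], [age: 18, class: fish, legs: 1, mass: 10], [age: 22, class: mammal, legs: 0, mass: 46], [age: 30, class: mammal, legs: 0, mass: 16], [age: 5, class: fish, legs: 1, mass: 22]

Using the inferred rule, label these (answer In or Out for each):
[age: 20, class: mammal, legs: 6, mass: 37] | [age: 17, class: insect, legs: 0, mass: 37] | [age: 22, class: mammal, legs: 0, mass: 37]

The common property of the 'In' items is: legs ≥ 4. No 'Out' item has it.
[age: 20, class: mammal, legs: 6, mass: 37] — legs = 6, hence In.
[age: 17, class: insect, legs: 0, mass: 37] — legs = 0, hence Out.
[age: 22, class: mammal, legs: 0, mass: 37] — legs = 0, hence Out.

In, Out, Out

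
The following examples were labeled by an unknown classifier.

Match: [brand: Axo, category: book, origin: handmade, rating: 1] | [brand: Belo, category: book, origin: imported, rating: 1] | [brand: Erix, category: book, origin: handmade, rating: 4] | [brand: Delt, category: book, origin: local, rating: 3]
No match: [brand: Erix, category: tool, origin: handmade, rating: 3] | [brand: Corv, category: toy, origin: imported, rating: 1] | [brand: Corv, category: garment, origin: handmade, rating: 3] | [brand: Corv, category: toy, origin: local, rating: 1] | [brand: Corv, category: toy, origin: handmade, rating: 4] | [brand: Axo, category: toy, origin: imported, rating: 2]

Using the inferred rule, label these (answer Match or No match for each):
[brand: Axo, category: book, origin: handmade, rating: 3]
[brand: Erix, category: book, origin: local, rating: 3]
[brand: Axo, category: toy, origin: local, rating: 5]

Comparing the two groups points to one rule — category is book.
[brand: Axo, category: book, origin: handmade, rating: 3] → category is book → Match.
[brand: Erix, category: book, origin: local, rating: 3] → category is book → Match.
[brand: Axo, category: toy, origin: local, rating: 5] → category is toy → No match.

Match, Match, No match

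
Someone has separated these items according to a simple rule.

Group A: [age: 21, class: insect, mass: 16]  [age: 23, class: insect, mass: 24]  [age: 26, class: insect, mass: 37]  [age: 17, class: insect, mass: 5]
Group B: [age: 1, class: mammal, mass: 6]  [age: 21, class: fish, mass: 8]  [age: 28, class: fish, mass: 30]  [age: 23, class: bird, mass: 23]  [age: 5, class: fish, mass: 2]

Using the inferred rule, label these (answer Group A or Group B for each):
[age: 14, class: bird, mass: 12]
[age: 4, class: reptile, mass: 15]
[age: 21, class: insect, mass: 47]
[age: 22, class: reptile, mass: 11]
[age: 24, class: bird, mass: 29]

Group B, Group B, Group A, Group B, Group B

Rule: class is insect. This holds for each 'Group A' example and fails for each 'Group B' one.
[age: 14, class: bird, mass: 12]: class is bird — does not satisfy this, so Group B.
[age: 4, class: reptile, mass: 15]: class is reptile — does not satisfy this, so Group B.
[age: 21, class: insect, mass: 47]: class is insect — meets the rule, so Group A.
[age: 22, class: reptile, mass: 11]: class is reptile — does not satisfy this, so Group B.
[age: 24, class: bird, mass: 29]: class is bird — does not satisfy this, so Group B.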